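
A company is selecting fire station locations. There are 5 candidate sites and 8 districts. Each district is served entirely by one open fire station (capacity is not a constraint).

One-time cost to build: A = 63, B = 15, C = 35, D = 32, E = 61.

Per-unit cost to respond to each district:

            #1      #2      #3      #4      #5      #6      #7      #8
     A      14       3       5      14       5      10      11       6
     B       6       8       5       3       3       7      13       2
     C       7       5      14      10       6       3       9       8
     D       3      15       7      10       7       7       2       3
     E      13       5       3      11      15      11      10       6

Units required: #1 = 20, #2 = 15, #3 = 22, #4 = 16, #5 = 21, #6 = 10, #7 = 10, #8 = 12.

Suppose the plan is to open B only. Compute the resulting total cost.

Total cost: 700

Each district is assigned to its cheapest site among the open ones.
{B}: #1→B 6·20=120, #2→B 8·15=120, #3→B 5·22=110, #4→B 3·16=48, #5→B 3·21=63, #6→B 7·10=70, #7→B 13·10=130, #8→B 2·12=24. Service 685; fixed 15; total 700.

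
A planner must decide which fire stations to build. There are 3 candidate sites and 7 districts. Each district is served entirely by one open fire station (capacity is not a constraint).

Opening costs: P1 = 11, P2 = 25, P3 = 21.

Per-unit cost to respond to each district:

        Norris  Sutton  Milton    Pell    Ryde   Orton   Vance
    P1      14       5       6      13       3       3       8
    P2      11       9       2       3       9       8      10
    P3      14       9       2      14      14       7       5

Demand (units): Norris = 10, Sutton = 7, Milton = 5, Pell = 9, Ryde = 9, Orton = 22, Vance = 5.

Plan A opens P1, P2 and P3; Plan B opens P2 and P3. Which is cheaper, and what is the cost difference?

Plan A: {P1, P2, P3}: Norris→P2 11·10=110, Sutton→P1 5·7=35, Milton→P2 2·5=10, Pell→P2 3·9=27, Ryde→P1 3·9=27, Orton→P1 3·22=66, Vance→P3 5·5=25. Service 300; fixed 57; total 357.
Plan B: {P2, P3}: Norris→P2 11·10=110, Sutton→P2 9·7=63, Milton→P2 2·5=10, Pell→P2 3·9=27, Ryde→P2 9·9=81, Orton→P3 7·22=154, Vance→P3 5·5=25. Service 470; fixed 46; total 516.
Difference: |357 − 516| = 159.

Plan A is cheaper by 159.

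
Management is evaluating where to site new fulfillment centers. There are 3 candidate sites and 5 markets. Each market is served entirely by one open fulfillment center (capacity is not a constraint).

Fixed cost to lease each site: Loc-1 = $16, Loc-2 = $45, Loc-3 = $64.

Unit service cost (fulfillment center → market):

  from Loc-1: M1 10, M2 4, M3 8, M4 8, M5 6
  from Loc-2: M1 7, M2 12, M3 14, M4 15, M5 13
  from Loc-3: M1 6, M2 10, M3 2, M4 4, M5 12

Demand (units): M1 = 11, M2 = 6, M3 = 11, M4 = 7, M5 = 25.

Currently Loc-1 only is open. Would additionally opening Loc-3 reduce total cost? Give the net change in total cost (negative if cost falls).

Yes — net change −74 (cost falls by 74).

Current service cost with {Loc-1}: 428.
Adding Loc-3: each market re-picks its cheapest; new service cost 290, saving 138.
Extra fixed cost: 64. Net change = 64 − 138 = -74.
(Totals: 444 → 370.)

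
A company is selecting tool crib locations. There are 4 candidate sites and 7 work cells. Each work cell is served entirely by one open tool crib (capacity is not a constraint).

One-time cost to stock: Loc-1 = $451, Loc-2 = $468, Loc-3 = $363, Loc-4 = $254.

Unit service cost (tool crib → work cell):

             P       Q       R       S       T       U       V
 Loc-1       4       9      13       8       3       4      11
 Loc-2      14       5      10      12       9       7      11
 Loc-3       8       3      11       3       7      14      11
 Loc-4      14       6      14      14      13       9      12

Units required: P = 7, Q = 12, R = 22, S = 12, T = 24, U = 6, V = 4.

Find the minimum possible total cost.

Minimum total cost: 1029

For any fixed open set, each work cell goes to its cheapest open site; total = fixed + service.
{Loc-3}: P→Loc-3 8·7=56, Q→Loc-3 3·12=36, R→Loc-3 11·22=242, S→Loc-3 3·12=36, T→Loc-3 7·24=168, U→Loc-3 14·6=84, V→Loc-3 11·4=44. Service 666; fixed 363; total 1029.
{Loc-1}: service 658 + fixed 451 = 1109
{Loc-3, Loc-4}: service 636 + fixed 617 = 1253
{Loc-1, Loc-2, Loc-3, Loc-4}: service 460 + fixed 1536 = 1996
No other subset beats 1029.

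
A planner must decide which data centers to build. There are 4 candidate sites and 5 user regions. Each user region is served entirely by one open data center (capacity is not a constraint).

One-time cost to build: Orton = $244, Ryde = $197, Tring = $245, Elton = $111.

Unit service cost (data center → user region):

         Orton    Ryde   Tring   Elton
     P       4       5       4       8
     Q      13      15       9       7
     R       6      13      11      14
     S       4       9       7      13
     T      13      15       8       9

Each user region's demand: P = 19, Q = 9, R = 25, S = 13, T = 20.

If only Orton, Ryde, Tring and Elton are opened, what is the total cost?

Each user region is assigned to its cheapest site among the open ones.
{Orton, Ryde, Tring, Elton}: P→Orton 4·19=76, Q→Elton 7·9=63, R→Orton 6·25=150, S→Orton 4·13=52, T→Tring 8·20=160. Service 501; fixed 797; total 1298.

Total cost: 1298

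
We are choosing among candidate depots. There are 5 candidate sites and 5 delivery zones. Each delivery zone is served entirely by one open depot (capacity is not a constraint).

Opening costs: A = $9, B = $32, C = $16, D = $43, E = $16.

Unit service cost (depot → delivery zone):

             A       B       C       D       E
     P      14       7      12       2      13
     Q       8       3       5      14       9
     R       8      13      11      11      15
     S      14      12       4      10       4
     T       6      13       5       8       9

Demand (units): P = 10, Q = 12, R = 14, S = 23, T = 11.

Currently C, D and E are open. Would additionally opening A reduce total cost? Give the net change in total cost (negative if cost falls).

Current service cost with {C, D, E}: 381.
Adding A: each delivery zone re-picks its cheapest; new service cost 339, saving 42.
Extra fixed cost: 9. Net change = 9 − 42 = -33.
(Totals: 456 → 423.)

Yes — net change −33 (cost falls by 33).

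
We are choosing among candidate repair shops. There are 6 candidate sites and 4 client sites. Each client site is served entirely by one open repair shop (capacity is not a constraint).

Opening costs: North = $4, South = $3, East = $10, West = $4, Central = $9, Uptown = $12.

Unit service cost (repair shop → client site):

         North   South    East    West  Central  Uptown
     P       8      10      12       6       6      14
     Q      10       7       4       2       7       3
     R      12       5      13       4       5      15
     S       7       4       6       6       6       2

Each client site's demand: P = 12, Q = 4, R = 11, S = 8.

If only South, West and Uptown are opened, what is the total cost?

Each client site is assigned to its cheapest site among the open ones.
{South, West, Uptown}: P→West 6·12=72, Q→West 2·4=8, R→West 4·11=44, S→Uptown 2·8=16. Service 140; fixed 19; total 159.

Total cost: 159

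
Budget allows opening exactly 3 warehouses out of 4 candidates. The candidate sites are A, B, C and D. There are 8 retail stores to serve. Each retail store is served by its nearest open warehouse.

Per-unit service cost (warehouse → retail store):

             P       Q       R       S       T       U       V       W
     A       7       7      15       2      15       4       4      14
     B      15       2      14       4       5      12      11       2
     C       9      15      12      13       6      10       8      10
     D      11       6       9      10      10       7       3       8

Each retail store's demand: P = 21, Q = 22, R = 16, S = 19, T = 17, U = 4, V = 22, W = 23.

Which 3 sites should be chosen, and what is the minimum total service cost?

Choose A, B and D; total service cost 586.

With exactly 3 open, each retail store uses its cheapest among the chosen.
{A, B, D}: P→A 7·21=147, Q→B 2·22=44, R→D 9·16=144, S→A 2·19=38, T→B 5·17=85, U→A 4·4=16, V→D 3·22=66, W→B 2·23=46. Service cost 586.
{A, B, C}: service cost 656
{B, C, D}: service cost 678
Among all 4 size-3 choices, {A, B, D} is lowest.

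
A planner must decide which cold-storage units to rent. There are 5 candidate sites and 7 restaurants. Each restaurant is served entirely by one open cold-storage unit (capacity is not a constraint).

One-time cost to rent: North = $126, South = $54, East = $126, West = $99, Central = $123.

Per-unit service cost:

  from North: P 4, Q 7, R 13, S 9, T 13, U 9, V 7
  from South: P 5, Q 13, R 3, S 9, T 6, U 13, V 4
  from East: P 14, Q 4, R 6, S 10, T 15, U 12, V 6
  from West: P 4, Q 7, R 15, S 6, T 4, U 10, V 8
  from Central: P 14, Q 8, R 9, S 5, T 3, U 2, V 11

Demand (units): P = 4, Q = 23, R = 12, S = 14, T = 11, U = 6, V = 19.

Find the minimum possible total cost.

For any fixed open set, each restaurant goes to its cheapest open site; total = fixed + service.
{South, Central}: P→South 5·4=20, Q→Central 8·23=184, R→South 3·12=36, S→Central 5·14=70, T→Central 3·11=33, U→Central 2·6=12, V→South 4·19=76. Service 431; fixed 177; total 608.
{South, West}: P→West 4·4=16, Q→West 7·23=161, R→South 3·12=36, S→West 6·14=84, T→West 4·11=44, U→West 10·6=60, V→South 4·19=76. Service 477; fixed 153; total 630.
{South, East, Central}: service 339 + fixed 303 = 642
{North, South, East, West, Central}: service 335 + fixed 528 = 863
No other subset beats 608.

Minimum total cost: 608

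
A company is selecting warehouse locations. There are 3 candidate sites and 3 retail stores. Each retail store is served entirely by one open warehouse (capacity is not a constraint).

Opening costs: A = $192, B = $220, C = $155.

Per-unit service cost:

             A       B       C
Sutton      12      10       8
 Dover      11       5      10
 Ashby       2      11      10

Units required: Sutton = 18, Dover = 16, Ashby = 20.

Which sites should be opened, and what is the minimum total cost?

Open A only; minimum total cost 624.

For any fixed open set, each retail store goes to its cheapest open site; total = fixed + service.
{A}: Sutton→A 12·18=216, Dover→A 11·16=176, Ashby→A 2·20=40. Service 432; fixed 192; total 624.
{C}: service 504 + fixed 155 = 659
{A, C}: Sutton→C 8·18=144, Dover→C 10·16=160, Ashby→A 2·20=40. Service 344; fixed 347; total 691.
{A, B, C}: Sutton→C 8·18=144, Dover→B 5·16=80, Ashby→A 2·20=40. Service 264; fixed 567; total 831.
No other subset beats 624.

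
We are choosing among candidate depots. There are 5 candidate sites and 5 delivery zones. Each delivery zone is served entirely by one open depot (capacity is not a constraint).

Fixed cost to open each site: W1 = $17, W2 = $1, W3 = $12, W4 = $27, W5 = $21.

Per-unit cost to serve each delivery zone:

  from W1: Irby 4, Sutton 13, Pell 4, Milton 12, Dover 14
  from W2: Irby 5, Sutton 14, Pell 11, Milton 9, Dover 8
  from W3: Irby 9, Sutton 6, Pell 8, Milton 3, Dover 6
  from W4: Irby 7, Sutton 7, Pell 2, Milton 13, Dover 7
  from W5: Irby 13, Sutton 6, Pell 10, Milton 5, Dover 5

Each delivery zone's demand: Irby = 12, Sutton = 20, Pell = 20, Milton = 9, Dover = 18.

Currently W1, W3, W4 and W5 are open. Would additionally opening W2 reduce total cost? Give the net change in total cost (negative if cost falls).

Current service cost with {W1, W3, W4, W5}: 325.
Adding W2: each delivery zone re-picks its cheapest; new service cost 325, saving 0.
Extra fixed cost: 1. Net change = 1 − 0 = 1.
(Totals: 402 → 403.)

No — net change +1 (cost rises by 1).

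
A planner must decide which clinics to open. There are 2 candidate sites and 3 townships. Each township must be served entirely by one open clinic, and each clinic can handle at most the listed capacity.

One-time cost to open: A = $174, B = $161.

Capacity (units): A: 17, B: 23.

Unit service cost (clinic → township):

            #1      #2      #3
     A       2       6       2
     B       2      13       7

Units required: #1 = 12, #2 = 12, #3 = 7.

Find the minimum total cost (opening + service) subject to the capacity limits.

Minimum total cost: 480

Open {A, B}: #1→B 2·12=24, #2→A 6·12=72, #3→B 7·7=49.
Loads: A carries 12/17, B carries 19/23. Service 145; fixed 335; total 480.
Next best feasible plan costs 564.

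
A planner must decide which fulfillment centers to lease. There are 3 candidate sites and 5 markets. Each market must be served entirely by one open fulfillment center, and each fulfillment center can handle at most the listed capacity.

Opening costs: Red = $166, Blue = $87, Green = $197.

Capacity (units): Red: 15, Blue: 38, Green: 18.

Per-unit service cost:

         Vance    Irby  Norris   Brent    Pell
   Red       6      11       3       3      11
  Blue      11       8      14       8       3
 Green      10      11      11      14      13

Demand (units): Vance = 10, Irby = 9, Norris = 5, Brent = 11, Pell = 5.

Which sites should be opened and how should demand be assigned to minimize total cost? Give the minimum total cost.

Minimum total cost: 503

Open {Red, Blue}: Vance→Red 6·10=60, Irby→Blue 8·9=72, Norris→Red 3·5=15, Brent→Blue 8·11=88, Pell→Blue 3·5=15.
Loads: Red carries 15/15, Blue carries 25/38. Service 250; fixed 253; total 503.
Next best feasible plan costs 553.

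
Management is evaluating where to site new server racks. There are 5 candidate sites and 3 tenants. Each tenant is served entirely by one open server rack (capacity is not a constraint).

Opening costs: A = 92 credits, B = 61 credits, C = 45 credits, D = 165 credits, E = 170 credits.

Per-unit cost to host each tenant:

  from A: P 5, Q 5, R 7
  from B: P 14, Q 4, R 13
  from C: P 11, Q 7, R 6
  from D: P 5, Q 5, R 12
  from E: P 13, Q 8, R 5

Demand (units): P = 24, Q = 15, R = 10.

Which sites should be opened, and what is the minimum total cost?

For any fixed open set, each tenant goes to its cheapest open site; total = fixed + service.
{A}: P→A 5·24=120, Q→A 5·15=75, R→A 7·10=70. Service 265; fixed 92; total 357.
{A, C}: service 255 + fixed 137 = 392
{A, B}: P→A 5·24=120, Q→B 4·15=60, R→A 7·10=70. Service 250; fixed 153; total 403.
{A, B, C, D, E}: service 230 + fixed 533 = 763
No other subset beats 357.

Open A only; minimum total cost 357.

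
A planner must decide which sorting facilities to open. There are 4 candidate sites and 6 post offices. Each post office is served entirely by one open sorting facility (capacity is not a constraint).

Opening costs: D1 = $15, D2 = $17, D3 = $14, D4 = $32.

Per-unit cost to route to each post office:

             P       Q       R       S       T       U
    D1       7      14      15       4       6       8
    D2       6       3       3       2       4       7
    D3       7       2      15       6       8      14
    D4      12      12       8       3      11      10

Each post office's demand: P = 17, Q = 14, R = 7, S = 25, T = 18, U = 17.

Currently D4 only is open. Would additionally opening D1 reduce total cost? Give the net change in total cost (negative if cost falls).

Current service cost with {D4}: 871.
Adding D1: each post office re-picks its cheapest; new service cost 662, saving 209.
Extra fixed cost: 15. Net change = 15 − 209 = -194.
(Totals: 903 → 709.)

Yes — net change −194 (cost falls by 194).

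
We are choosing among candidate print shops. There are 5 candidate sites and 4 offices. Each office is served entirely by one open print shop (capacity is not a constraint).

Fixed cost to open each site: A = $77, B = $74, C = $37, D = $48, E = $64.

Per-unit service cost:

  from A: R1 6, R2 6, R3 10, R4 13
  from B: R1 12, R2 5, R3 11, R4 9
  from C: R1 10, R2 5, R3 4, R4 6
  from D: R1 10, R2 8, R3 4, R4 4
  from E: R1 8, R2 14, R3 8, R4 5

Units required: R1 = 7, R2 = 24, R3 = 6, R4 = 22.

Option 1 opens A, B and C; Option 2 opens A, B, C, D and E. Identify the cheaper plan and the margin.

Option 1 is cheaper by 68.

Option 1: {A, B, C}: R1→A 6·7=42, R2→B 5·24=120, R3→C 4·6=24, R4→C 6·22=132. Service 318; fixed 188; total 506.
Option 2: {A, B, C, D, E}: R1→A 6·7=42, R2→B 5·24=120, R3→C 4·6=24, R4→D 4·22=88. Service 274; fixed 300; total 574.
Difference: |506 − 574| = 68.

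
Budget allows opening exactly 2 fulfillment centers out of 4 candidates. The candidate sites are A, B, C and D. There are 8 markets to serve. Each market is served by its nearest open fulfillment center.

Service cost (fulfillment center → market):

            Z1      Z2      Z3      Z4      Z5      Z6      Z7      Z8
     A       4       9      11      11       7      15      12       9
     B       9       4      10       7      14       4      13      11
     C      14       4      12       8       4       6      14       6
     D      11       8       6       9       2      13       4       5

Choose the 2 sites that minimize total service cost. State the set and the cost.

With exactly 2 open, each market uses its cheapest among the chosen.
{B, D}: Z1→B 9, Z2→B 4, Z3→D 6, Z4→B 7, Z5→D 2, Z6→B 4, Z7→D 4, Z8→D 5. Service cost 41.
{C, D}: service cost 46
{A, D}: service cost 51
Among all 6 size-2 choices, {B, D} is lowest.

Choose B and D; total service cost 41.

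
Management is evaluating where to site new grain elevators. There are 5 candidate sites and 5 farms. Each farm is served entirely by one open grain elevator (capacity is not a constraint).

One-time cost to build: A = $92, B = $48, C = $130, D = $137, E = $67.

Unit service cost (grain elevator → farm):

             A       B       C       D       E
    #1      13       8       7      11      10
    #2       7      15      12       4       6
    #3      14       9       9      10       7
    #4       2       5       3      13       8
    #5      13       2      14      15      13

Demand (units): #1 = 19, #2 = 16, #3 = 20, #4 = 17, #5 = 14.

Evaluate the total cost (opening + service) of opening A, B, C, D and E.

Total cost: 873

Each farm is assigned to its cheapest site among the open ones.
{A, B, C, D, E}: #1→C 7·19=133, #2→D 4·16=64, #3→E 7·20=140, #4→A 2·17=34, #5→B 2·14=28. Service 399; fixed 474; total 873.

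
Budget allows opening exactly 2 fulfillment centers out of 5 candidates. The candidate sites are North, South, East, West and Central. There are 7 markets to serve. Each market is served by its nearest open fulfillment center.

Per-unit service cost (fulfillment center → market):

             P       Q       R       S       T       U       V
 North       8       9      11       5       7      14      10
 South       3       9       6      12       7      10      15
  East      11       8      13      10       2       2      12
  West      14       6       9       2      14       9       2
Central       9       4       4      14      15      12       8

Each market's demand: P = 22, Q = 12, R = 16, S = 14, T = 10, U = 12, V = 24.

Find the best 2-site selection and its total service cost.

Choose South and West; total service cost 488.

With exactly 2 open, each market uses its cheapest among the chosen.
{South, West}: P→South 3·22=66, Q→West 6·12=72, R→South 6·16=96, S→West 2·14=28, T→South 7·10=70, U→West 9·12=108, V→West 2·24=48. Service cost 488.
{East, West}: service cost 578
{West, Central}: service cost 634
Among all 10 size-2 choices, {South, West} is lowest.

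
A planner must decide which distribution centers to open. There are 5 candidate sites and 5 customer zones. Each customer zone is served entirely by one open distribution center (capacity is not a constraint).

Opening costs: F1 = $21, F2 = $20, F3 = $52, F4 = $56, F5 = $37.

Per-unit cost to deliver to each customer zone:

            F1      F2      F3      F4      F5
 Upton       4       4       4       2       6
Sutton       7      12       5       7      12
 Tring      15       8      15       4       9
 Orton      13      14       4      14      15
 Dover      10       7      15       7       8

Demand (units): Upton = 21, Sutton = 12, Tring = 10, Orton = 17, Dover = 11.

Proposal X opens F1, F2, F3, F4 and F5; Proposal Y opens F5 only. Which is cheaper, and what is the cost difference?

Proposal X: {F1, F2, F3, F4, F5}: Upton→F4 2·21=42, Sutton→F3 5·12=60, Tring→F4 4·10=40, Orton→F3 4·17=68, Dover→F2 7·11=77. Service 287; fixed 186; total 473.
Proposal Y: {F5}: Upton→F5 6·21=126, Sutton→F5 12·12=144, Tring→F5 9·10=90, Orton→F5 15·17=255, Dover→F5 8·11=88. Service 703; fixed 37; total 740.
Difference: |473 − 740| = 267.

Proposal X is cheaper by 267.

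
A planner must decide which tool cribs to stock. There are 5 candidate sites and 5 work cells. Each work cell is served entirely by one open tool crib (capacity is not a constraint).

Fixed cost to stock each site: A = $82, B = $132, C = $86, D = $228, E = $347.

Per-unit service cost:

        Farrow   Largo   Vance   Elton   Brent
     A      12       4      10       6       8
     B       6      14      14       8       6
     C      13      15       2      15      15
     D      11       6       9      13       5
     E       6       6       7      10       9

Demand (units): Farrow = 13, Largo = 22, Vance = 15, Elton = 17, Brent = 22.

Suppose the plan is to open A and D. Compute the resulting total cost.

Each work cell is assigned to its cheapest site among the open ones.
{A, D}: Farrow→D 11·13=143, Largo→A 4·22=88, Vance→D 9·15=135, Elton→A 6·17=102, Brent→D 5·22=110. Service 578; fixed 310; total 888.

Total cost: 888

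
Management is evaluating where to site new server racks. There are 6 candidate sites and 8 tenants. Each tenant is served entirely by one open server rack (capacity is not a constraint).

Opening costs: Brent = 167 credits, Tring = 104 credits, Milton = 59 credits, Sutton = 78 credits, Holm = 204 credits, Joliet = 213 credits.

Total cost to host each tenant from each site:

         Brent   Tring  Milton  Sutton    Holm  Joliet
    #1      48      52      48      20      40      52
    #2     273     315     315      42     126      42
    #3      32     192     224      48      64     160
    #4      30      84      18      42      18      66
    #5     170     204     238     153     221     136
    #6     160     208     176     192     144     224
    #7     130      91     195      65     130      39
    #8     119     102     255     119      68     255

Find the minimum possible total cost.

For any fixed open set, each tenant goes to its cheapest open site; total = fixed + service.
{Sutton}: #1→Sutton 20, #2→Sutton 42, #3→Sutton 48, #4→Sutton 42, #5→Sutton 153, #6→Sutton 192, #7→Sutton 65, #8→Sutton 119. Service 681; fixed 78; total 759.
{Milton, Sutton}: service 641 + fixed 137 = 778
{Sutton, Holm}: service 558 + fixed 282 = 840
{Brent, Tring, Milton, Sutton, Holm, Joliet}: #1→Sutton 20, #2→Sutton 42, #3→Brent 32, #4→Milton 18, #5→Joliet 136, #6→Holm 144, #7→Joliet 39, #8→Holm 68. Service 499; fixed 825; total 1324.
No other subset beats 759.

Minimum total cost: 759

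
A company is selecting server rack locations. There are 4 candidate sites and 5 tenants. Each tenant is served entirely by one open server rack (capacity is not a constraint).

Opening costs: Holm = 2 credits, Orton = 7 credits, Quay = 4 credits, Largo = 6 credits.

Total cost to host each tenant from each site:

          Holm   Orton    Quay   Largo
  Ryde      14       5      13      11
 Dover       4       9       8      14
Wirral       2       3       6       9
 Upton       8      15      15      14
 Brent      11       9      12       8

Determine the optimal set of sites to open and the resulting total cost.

For any fixed open set, each tenant goes to its cheapest open site; total = fixed + service.
{Holm, Orton}: Ryde→Orton 5, Dover→Holm 4, Wirral→Holm 2, Upton→Holm 8, Brent→Orton 9. Service 28; fixed 9; total 37.
{Holm}: service 39 + fixed 2 = 41
{Holm, Orton, Quay}: Ryde→Orton 5, Dover→Holm 4, Wirral→Holm 2, Upton→Holm 8, Brent→Orton 9. Service 28; fixed 13; total 41.
{Holm, Orton, Quay, Largo}: service 27 + fixed 19 = 46
No other subset beats 37.

Open Holm and Orton; minimum total cost 37.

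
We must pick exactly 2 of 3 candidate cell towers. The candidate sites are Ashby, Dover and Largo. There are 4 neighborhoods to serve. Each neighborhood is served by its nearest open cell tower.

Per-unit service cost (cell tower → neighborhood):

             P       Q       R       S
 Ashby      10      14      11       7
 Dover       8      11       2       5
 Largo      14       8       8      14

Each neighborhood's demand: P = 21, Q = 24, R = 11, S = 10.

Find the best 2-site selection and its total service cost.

With exactly 2 open, each neighborhood uses its cheapest among the chosen.
{Dover, Largo}: P→Dover 8·21=168, Q→Largo 8·24=192, R→Dover 2·11=22, S→Dover 5·10=50. Service cost 432.
{Ashby, Dover}: service cost 504
{Ashby, Largo}: service cost 560
Among all 3 size-2 choices, {Dover, Largo} is lowest.

Choose Dover and Largo; total service cost 432.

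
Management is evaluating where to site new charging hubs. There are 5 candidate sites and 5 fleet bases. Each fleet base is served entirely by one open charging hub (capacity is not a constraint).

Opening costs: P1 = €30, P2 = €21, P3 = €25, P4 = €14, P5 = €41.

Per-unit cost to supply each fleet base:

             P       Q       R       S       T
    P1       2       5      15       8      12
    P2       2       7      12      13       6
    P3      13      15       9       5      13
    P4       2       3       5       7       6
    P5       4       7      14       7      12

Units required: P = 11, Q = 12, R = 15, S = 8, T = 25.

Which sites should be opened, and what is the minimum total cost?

Open P4 only; minimum total cost 353.

For any fixed open set, each fleet base goes to its cheapest open site; total = fixed + service.
{P4}: P→P4 2·11=22, Q→P4 3·12=36, R→P4 5·15=75, S→P4 7·8=56, T→P4 6·25=150. Service 339; fixed 14; total 353.
{P3, P4}: P→P4 2·11=22, Q→P4 3·12=36, R→P4 5·15=75, S→P3 5·8=40, T→P4 6·25=150. Service 323; fixed 39; total 362.
{P2, P4}: service 339 + fixed 35 = 374
{P1, P2, P3, P4, P5}: P→P1 2·11=22, Q→P4 3·12=36, R→P4 5·15=75, S→P3 5·8=40, T→P2 6·25=150. Service 323; fixed 131; total 454.
No other subset beats 353.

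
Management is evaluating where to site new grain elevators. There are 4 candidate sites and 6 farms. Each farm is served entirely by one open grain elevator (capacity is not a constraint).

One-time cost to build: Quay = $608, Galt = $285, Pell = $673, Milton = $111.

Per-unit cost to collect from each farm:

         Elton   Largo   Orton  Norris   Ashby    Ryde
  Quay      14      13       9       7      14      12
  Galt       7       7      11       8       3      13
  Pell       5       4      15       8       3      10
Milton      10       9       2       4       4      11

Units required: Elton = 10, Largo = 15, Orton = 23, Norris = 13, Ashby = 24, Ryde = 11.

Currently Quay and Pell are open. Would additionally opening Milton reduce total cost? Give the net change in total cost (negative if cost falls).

Yes — net change −89 (cost falls by 89).

Current service cost with {Quay, Pell}: 590.
Adding Milton: each farm re-picks its cheapest; new service cost 390, saving 200.
Extra fixed cost: 111. Net change = 111 − 200 = -89.
(Totals: 1871 → 1782.)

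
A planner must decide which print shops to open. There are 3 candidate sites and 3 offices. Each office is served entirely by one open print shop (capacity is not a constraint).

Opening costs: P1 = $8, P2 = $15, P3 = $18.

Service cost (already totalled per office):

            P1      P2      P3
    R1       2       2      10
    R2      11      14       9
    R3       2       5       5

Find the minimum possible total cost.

Minimum total cost: 23

For any fixed open set, each office goes to its cheapest open site; total = fixed + service.
{P1}: R1→P1 2, R2→P1 11, R3→P1 2. Service 15; fixed 8; total 23.
{P2}: service 21 + fixed 15 = 36
{P1, P2}: service 15 + fixed 23 = 38
{P1, P2, P3}: service 13 + fixed 41 = 54
No other subset beats 23.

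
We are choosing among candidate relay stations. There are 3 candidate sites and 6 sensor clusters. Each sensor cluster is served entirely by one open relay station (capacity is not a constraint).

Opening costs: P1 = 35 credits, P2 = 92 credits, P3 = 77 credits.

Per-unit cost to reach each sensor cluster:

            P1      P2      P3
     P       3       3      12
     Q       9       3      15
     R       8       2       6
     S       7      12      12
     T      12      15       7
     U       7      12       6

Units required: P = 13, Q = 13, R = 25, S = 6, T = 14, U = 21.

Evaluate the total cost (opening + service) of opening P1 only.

Each sensor cluster is assigned to its cheapest site among the open ones.
{P1}: P→P1 3·13=39, Q→P1 9·13=117, R→P1 8·25=200, S→P1 7·6=42, T→P1 12·14=168, U→P1 7·21=147. Service 713; fixed 35; total 748.

Total cost: 748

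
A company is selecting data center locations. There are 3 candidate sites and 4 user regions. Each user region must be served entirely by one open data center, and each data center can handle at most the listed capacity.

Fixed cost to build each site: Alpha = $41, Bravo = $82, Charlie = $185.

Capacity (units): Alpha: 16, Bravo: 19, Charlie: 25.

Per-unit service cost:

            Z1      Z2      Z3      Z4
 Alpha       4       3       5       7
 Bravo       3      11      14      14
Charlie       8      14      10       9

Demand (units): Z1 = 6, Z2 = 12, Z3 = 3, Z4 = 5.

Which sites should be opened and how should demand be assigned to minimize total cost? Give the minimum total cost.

Open {Alpha, Bravo}: Z1→Bravo 3·6=18, Z2→Alpha 3·12=36, Z3→Alpha 5·3=15, Z4→Bravo 14·5=70.
Loads: Alpha carries 15/16, Bravo carries 11/19. Service 139; fixed 123; total 262.
Next best feasible plan costs 289.

Minimum total cost: 262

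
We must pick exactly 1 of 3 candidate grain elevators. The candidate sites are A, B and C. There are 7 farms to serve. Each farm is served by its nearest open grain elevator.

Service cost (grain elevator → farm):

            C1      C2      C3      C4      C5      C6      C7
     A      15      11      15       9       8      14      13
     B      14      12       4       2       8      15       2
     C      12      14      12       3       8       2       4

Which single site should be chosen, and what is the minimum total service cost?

Choose C only; total service cost 55.

With exactly 1 open, each farm uses its cheapest among the chosen.
{C}: C1→C 12, C2→C 14, C3→C 12, C4→C 3, C5→C 8, C6→C 2, C7→C 4. Service cost 55.
{B}: service cost 57
{A}: service cost 85
Among all 3 size-1 choices, {C} is lowest.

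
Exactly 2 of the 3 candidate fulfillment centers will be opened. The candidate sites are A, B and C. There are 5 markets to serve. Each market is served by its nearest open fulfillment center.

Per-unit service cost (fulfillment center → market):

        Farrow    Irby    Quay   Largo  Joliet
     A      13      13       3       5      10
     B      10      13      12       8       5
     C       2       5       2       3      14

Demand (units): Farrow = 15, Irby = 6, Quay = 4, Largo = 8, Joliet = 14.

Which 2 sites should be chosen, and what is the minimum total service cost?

Choose B and C; total service cost 162.

With exactly 2 open, each market uses its cheapest among the chosen.
{B, C}: Farrow→C 2·15=30, Irby→C 5·6=30, Quay→C 2·4=8, Largo→C 3·8=24, Joliet→B 5·14=70. Service cost 162.
{A, C}: service cost 232
{A, B}: service cost 350
Among all 3 size-2 choices, {B, C} is lowest.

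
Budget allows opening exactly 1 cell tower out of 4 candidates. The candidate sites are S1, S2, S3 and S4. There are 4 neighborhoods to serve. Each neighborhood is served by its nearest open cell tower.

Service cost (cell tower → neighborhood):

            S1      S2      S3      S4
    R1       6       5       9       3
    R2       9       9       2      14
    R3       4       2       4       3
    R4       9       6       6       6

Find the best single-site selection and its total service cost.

With exactly 1 open, each neighborhood uses its cheapest among the chosen.
{S3}: R1→S3 9, R2→S3 2, R3→S3 4, R4→S3 6. Service cost 21.
{S2}: service cost 22
{S4}: service cost 26
Among all 4 size-1 choices, {S3} is lowest.

Choose S3 only; total service cost 21.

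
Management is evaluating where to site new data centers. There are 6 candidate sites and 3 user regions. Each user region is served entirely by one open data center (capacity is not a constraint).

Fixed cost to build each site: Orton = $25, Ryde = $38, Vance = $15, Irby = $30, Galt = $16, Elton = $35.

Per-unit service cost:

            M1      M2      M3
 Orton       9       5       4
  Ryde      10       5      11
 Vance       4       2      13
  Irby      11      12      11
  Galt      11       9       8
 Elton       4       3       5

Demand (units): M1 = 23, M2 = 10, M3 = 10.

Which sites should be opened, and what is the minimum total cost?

Open Orton and Vance; minimum total cost 192.

For any fixed open set, each user region goes to its cheapest open site; total = fixed + service.
{Orton, Vance}: M1→Vance 4·23=92, M2→Vance 2·10=20, M3→Orton 4·10=40. Service 152; fixed 40; total 192.
{Elton}: M1→Elton 4·23=92, M2→Elton 3·10=30, M3→Elton 5·10=50. Service 172; fixed 35; total 207.
{Orton, Vance, Galt}: M1→Vance 4·23=92, M2→Vance 2·10=20, M3→Orton 4·10=40. Service 152; fixed 56; total 208.
{Orton, Ryde, Vance, Irby, Galt, Elton}: M1→Vance 4·23=92, M2→Vance 2·10=20, M3→Orton 4·10=40. Service 152; fixed 159; total 311.
No other subset beats 192.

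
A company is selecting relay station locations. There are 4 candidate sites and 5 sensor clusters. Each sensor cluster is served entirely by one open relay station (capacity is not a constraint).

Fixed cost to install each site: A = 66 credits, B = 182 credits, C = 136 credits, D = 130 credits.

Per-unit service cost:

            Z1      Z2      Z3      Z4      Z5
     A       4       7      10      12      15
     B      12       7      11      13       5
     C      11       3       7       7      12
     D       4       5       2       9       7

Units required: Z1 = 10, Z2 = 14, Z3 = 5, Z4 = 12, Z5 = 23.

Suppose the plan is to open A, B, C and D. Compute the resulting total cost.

Each sensor cluster is assigned to its cheapest site among the open ones.
{A, B, C, D}: Z1→A 4·10=40, Z2→C 3·14=42, Z3→D 2·5=10, Z4→C 7·12=84, Z5→B 5·23=115. Service 291; fixed 514; total 805.

Total cost: 805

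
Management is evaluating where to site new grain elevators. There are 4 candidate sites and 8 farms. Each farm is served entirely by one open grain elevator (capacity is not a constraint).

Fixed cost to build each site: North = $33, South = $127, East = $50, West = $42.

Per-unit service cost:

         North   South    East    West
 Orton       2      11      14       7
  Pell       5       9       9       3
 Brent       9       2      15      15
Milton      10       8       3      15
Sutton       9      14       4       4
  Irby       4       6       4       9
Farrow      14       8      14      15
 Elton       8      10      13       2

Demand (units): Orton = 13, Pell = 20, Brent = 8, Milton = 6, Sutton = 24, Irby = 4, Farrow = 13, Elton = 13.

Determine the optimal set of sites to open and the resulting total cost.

For any fixed open set, each farm goes to its cheapest open site; total = fixed + service.
{North, South, West}: Orton→North 2·13=26, Pell→West 3·20=60, Brent→South 2·8=16, Milton→South 8·6=48, Sutton→West 4·24=96, Irby→North 4·4=16, Farrow→South 8·13=104, Elton→West 2·13=26. Service 392; fixed 202; total 594.
{North, West}: service 538 + fixed 75 = 613
{North, South, East, West}: service 362 + fixed 252 = 614
{North}: Orton→North 2·13=26, Pell→North 5·20=100, Brent→North 9·8=72, Milton→North 10·6=60, Sutton→North 9·24=216, Irby→North 4·4=16, Farrow→North 14·13=182, Elton→North 8·13=104. Service 776; fixed 33; total 809.
No other subset beats 594.

Open North, South and West; minimum total cost 594.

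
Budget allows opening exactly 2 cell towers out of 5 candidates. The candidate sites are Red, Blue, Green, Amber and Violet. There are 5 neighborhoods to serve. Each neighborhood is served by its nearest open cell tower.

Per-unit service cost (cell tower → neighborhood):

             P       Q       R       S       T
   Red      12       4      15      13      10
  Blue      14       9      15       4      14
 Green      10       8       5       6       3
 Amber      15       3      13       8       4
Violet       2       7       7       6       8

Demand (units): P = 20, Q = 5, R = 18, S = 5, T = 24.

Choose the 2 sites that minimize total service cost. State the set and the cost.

Choose Green and Violet; total service cost 267.

With exactly 2 open, each neighborhood uses its cheapest among the chosen.
{Green, Violet}: P→Violet 2·20=40, Q→Violet 7·5=35, R→Green 5·18=90, S→Green 6·5=30, T→Green 3·24=72. Service cost 267.
{Amber, Violet}: service cost 307
{Green, Amber}: service cost 407
Among all 10 size-2 choices, {Green, Violet} is lowest.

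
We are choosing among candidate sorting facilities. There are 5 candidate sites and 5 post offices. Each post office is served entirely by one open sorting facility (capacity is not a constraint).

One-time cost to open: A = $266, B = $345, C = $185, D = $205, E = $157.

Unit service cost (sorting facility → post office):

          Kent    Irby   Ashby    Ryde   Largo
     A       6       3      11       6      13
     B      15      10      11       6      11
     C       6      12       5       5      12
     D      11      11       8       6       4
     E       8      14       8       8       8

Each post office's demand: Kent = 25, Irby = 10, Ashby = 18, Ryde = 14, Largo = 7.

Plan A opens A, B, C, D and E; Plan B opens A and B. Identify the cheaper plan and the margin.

Plan B is cheaper by 376.

Plan A: {A, B, C, D, E}: Kent→A 6·25=150, Irby→A 3·10=30, Ashby→C 5·18=90, Ryde→C 5·14=70, Largo→D 4·7=28. Service 368; fixed 1158; total 1526.
Plan B: {A, B}: Kent→A 6·25=150, Irby→A 3·10=30, Ashby→A 11·18=198, Ryde→A 6·14=84, Largo→B 11·7=77. Service 539; fixed 611; total 1150.
Difference: |1526 − 1150| = 376.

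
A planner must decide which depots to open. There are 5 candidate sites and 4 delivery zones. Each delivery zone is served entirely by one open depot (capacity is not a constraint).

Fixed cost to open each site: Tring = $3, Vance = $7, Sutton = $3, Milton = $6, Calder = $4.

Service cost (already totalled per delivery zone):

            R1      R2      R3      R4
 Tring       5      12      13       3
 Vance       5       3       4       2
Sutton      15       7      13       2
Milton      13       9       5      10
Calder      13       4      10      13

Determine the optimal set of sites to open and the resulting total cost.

Open Vance only; minimum total cost 21.

For any fixed open set, each delivery zone goes to its cheapest open site; total = fixed + service.
{Vance}: R1→Vance 5, R2→Vance 3, R3→Vance 4, R4→Vance 2. Service 14; fixed 7; total 21.
{Tring, Vance}: R1→Tring 5, R2→Vance 3, R3→Vance 4, R4→Vance 2. Service 14; fixed 10; total 24.
{Vance, Sutton}: service 14 + fixed 10 = 24
{Tring, Vance, Sutton, Milton, Calder}: service 14 + fixed 23 = 37
No other subset beats 21.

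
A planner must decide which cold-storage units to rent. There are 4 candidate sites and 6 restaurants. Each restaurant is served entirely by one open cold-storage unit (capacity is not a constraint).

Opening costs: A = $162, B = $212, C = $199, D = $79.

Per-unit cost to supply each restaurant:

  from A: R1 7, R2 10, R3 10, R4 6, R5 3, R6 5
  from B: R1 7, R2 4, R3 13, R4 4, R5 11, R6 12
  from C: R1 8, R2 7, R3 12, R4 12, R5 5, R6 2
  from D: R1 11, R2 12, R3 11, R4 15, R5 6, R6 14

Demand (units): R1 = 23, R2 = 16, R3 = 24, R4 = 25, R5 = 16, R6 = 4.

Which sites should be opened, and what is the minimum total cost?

Open A only; minimum total cost 941.

For any fixed open set, each restaurant goes to its cheapest open site; total = fixed + service.
{A}: R1→A 7·23=161, R2→A 10·16=160, R3→A 10·24=240, R4→A 6·25=150, R5→A 3·16=48, R6→A 5·4=20. Service 779; fixed 162; total 941.
{A, B}: service 633 + fixed 374 = 1007
{A, D}: service 779 + fixed 241 = 1020
{A, B, C, D}: service 621 + fixed 652 = 1273
(All 15 nonempty subsets were checked; A only is lowest.)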